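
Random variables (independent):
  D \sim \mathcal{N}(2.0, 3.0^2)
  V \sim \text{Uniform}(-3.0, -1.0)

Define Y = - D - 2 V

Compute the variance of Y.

For independent RVs: Var(aX + bY) = a²Var(X) + b²Var(Y)
Var(D) = 9
Var(V) = 0.33333333
Var(Y) = (-1)²*9 + (-2)²*0.33333333
= 1*9 + 4*0.33333333 = 10.333333

10.333333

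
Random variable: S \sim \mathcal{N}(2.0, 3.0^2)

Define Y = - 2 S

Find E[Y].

For Y = -2S:
E[Y] = -2 * E[S]
E[S] = 2.0 = 2
E[Y] = -2 * 2 = -4

-4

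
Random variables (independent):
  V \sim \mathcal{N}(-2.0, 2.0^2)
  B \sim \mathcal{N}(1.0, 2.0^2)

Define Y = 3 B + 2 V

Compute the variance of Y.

For independent RVs: Var(aX + bY) = a²Var(X) + b²Var(Y)
Var(V) = 4
Var(B) = 4
Var(Y) = 2²*4 + 3²*4
= 4*4 + 9*4 = 52

52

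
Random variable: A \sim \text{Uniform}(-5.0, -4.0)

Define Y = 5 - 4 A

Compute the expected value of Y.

For Y = -4A + 5:
E[Y] = -4 * E[A] + 5
E[A] = (-5 - 4)/2 = -4.5
E[Y] = -4 * (-4.5) + 5 = 23

23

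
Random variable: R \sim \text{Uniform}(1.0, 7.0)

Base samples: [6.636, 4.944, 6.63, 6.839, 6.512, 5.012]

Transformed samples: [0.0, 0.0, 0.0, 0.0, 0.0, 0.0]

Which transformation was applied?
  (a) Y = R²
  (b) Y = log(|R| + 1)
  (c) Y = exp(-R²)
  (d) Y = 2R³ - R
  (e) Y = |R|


Checking option (c) Y = exp(-R²):
  R = 6.636 -> Y = 0.0 ✓
  R = 4.944 -> Y = 0.0 ✓
  R = 6.63 -> Y = 0.0 ✓
All samples match this transformation.

(c) exp(-R²)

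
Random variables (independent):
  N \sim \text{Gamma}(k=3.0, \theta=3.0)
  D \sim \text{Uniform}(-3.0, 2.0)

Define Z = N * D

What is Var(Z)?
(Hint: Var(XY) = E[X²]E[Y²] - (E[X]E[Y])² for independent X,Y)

Var(XY) = E[X²]E[Y²] - (E[X]E[Y])²
E[N] = 9, Var(N) = 27
E[D] = -0.5, Var(D) = 2.0833333
E[N²] = 27 + 9² = 108
E[D²] = 2.0833333 + (-0.5)² = 2.3333333
Var(Z) = 108*2.3333333 - (9*(-0.5))²
= 252 - 20.25 = 231.75

231.75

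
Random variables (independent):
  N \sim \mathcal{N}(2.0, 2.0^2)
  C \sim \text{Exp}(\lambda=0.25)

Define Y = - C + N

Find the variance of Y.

For independent RVs: Var(aX + bY) = a²Var(X) + b²Var(Y)
Var(N) = 4
Var(C) = 16
Var(Y) = 1²*4 + (-1)²*16
= 1*4 + 1*16 = 20

20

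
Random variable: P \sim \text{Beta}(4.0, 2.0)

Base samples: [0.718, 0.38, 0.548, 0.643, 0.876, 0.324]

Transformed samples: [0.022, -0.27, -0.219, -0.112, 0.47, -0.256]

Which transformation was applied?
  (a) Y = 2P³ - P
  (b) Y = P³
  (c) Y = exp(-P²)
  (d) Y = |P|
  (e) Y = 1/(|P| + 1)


Checking option (a) Y = 2P³ - P:
  P = 0.718 -> Y = 0.022 ✓
  P = 0.38 -> Y = -0.27 ✓
  P = 0.548 -> Y = -0.219 ✓
All samples match this transformation.

(a) 2P³ - P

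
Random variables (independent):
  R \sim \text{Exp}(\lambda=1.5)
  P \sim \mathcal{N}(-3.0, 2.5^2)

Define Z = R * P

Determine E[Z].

For independent RVs: E[XY] = E[X]*E[Y]
E[R] = 0.66666667
E[P] = -3
E[Z] = 0.66666667 * (-3) = -2

-2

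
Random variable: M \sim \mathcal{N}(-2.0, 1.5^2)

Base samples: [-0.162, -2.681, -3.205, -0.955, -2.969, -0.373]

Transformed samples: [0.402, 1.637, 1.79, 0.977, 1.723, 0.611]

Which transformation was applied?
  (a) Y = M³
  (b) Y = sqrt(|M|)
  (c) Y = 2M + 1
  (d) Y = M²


Checking option (b) Y = sqrt(|M|):
  M = -0.162 -> Y = 0.402 ✓
  M = -2.681 -> Y = 1.637 ✓
  M = -3.205 -> Y = 1.79 ✓
All samples match this transformation.

(b) sqrt(|M|)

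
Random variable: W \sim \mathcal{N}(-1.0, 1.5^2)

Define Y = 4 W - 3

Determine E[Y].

For Y = 4W - 3:
E[Y] = 4 * E[W] - 3
E[W] = -1.0 = -1
E[Y] = 4 * (-1) - 3 = -7

-7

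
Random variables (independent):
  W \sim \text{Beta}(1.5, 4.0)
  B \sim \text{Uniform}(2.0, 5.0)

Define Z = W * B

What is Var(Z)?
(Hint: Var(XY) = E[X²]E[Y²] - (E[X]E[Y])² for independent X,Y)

Var(XY) = E[X²]E[Y²] - (E[X]E[Y])²
E[W] = 0.27272727, Var(W) = 0.03051494
E[B] = 3.5, Var(B) = 0.75
E[W²] = 0.03051494 + 0.27272727² = 0.1048951
E[B²] = 0.75 + 3.5² = 13
Var(Z) = 0.1048951*13 - (0.27272727*3.5)²
= 1.3636364 - 0.91115702 = 0.45247934

0.45247934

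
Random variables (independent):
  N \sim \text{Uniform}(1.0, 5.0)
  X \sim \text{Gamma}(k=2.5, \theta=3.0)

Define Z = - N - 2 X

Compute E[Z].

E[Z] = -1*E[N] - 2*E[X]
E[N] = 3
E[X] = 7.5
E[Z] = -1*3 - 2*7.5 = -18

-18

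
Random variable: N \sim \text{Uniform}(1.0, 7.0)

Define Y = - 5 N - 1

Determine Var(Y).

For Y = aN + b: Var(Y) = a² * Var(N)
Var(N) = (7 - 1)^2/12 = 3
Var(Y) = (-5)² * 3 = 25 * 3 = 75

75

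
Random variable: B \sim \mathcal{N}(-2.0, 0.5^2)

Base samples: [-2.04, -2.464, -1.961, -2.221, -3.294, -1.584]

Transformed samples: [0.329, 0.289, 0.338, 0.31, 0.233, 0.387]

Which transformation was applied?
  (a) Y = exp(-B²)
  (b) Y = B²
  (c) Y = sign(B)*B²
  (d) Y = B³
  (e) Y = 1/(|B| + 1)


Checking option (e) Y = 1/(|B| + 1):
  B = -2.04 -> Y = 0.329 ✓
  B = -2.464 -> Y = 0.289 ✓
  B = -1.961 -> Y = 0.338 ✓
All samples match this transformation.

(e) 1/(|B| + 1)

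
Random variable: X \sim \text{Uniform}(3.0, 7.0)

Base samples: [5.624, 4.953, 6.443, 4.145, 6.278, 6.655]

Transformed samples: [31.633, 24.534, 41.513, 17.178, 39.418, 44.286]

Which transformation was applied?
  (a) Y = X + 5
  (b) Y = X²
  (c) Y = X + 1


Checking option (b) Y = X²:
  X = 5.624 -> Y = 31.633 ✓
  X = 4.953 -> Y = 24.534 ✓
  X = 6.443 -> Y = 41.513 ✓
All samples match this transformation.

(b) X²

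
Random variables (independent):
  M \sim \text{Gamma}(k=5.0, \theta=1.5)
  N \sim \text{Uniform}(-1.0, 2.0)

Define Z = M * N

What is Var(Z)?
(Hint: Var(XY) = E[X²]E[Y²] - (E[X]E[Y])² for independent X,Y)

Var(XY) = E[X²]E[Y²] - (E[X]E[Y])²
E[M] = 7.5, Var(M) = 11.25
E[N] = 0.5, Var(N) = 0.75
E[M²] = 11.25 + 7.5² = 67.5
E[N²] = 0.75 + 0.5² = 1
Var(Z) = 67.5*1 - (7.5*0.5)²
= 67.5 - 14.0625 = 53.4375

53.4375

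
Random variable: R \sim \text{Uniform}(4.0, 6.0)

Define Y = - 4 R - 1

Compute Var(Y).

For Y = aR + b: Var(Y) = a² * Var(R)
Var(R) = (6 - 4)^2/12 = 0.33333333
Var(Y) = (-4)² * 0.33333333 = 16 * 0.33333333 = 5.3333333

5.3333333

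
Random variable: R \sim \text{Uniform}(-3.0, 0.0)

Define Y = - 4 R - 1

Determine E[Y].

For Y = -4R - 1:
E[Y] = -4 * E[R] - 1
E[R] = (-3 + 0)/2 = -1.5
E[Y] = -4 * (-1.5) - 1 = 5

5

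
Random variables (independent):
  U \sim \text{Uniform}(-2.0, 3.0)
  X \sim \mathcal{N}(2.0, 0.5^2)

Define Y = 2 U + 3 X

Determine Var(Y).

For independent RVs: Var(aX + bY) = a²Var(X) + b²Var(Y)
Var(U) = 2.0833333
Var(X) = 0.25
Var(Y) = 2²*2.0833333 + 3²*0.25
= 4*2.0833333 + 9*0.25 = 10.583333

10.583333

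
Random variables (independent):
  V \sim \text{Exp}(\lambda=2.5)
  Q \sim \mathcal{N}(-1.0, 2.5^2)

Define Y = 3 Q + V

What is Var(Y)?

For independent RVs: Var(aX + bY) = a²Var(X) + b²Var(Y)
Var(V) = 0.16
Var(Q) = 6.25
Var(Y) = 1²*0.16 + 3²*6.25
= 1*0.16 + 9*6.25 = 56.41

56.41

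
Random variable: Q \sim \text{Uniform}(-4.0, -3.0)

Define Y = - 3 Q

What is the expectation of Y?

For Y = -3Q:
E[Y] = -3 * E[Q]
E[Q] = (-4 - 3)/2 = -3.5
E[Y] = -3 * (-3.5) = 10.5

10.5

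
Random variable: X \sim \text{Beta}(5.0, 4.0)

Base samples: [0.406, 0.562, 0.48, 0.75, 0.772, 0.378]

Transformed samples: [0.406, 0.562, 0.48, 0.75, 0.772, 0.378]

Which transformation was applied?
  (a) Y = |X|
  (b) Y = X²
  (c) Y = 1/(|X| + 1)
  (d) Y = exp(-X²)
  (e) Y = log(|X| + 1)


Checking option (a) Y = |X|:
  X = 0.406 -> Y = 0.406 ✓
  X = 0.562 -> Y = 0.562 ✓
  X = 0.48 -> Y = 0.48 ✓
All samples match this transformation.

(a) |X|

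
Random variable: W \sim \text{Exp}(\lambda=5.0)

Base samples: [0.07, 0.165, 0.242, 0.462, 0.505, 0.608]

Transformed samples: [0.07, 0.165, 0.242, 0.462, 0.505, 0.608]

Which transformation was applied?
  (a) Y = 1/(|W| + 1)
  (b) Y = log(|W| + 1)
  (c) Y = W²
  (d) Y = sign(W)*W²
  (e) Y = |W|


Checking option (e) Y = |W|:
  W = 0.07 -> Y = 0.07 ✓
  W = 0.165 -> Y = 0.165 ✓
  W = 0.242 -> Y = 0.242 ✓
All samples match this transformation.

(e) |W|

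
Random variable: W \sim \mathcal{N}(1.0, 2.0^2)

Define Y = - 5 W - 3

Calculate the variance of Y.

For Y = aW + b: Var(Y) = a² * Var(W)
Var(W) = 2.0^2 = 4
Var(Y) = (-5)² * 4 = 25 * 4 = 100

100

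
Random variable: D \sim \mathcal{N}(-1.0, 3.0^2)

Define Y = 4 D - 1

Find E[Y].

For Y = 4D - 1:
E[Y] = 4 * E[D] - 1
E[D] = -1.0 = -1
E[Y] = 4 * (-1) - 1 = -5

-5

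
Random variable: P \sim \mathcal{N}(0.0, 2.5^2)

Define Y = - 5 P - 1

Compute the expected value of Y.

For Y = -5P - 1:
E[Y] = -5 * E[P] - 1
E[P] = 0.0 = 0
E[Y] = -5 * 0 - 1 = -1

-1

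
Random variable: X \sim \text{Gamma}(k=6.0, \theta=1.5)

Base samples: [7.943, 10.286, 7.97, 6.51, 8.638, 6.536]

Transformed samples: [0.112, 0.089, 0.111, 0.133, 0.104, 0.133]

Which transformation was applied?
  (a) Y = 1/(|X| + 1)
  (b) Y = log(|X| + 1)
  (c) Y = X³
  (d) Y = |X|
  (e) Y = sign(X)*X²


Checking option (a) Y = 1/(|X| + 1):
  X = 7.943 -> Y = 0.112 ✓
  X = 10.286 -> Y = 0.089 ✓
  X = 7.97 -> Y = 0.111 ✓
All samples match this transformation.

(a) 1/(|X| + 1)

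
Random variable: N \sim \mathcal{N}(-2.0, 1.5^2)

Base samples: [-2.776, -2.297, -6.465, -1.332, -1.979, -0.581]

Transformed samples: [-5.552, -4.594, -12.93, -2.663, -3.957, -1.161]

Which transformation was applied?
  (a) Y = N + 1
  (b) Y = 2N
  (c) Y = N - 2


Checking option (b) Y = 2N:
  N = -2.776 -> Y = -5.552 ✓
  N = -2.297 -> Y = -4.594 ✓
  N = -6.465 -> Y = -12.93 ✓
All samples match this transformation.

(b) 2N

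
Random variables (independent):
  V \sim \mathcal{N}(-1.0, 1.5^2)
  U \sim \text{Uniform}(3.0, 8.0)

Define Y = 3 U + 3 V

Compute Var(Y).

For independent RVs: Var(aX + bY) = a²Var(X) + b²Var(Y)
Var(V) = 2.25
Var(U) = 2.0833333
Var(Y) = 3²*2.25 + 3²*2.0833333
= 9*2.25 + 9*2.0833333 = 39

39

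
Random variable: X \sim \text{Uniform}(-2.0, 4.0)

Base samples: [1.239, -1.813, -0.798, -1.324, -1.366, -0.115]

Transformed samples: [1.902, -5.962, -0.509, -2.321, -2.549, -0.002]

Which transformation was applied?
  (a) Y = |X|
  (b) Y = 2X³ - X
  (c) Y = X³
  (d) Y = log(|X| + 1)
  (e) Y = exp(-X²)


Checking option (c) Y = X³:
  X = 1.239 -> Y = 1.902 ✓
  X = -1.813 -> Y = -5.962 ✓
  X = -0.798 -> Y = -0.509 ✓
All samples match this transformation.

(c) X³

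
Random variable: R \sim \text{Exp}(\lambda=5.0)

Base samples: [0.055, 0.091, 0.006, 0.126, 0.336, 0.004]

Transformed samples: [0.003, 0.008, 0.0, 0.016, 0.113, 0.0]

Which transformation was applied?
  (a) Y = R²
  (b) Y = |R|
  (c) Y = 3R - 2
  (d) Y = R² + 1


Checking option (a) Y = R²:
  R = 0.055 -> Y = 0.003 ✓
  R = 0.091 -> Y = 0.008 ✓
  R = 0.006 -> Y = 0.0 ✓
All samples match this transformation.

(a) R²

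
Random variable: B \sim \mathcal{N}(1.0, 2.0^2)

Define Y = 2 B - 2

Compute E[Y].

For Y = 2B - 2:
E[Y] = 2 * E[B] - 2
E[B] = 1.0 = 1
E[Y] = 2 * 1 - 2 = 0

0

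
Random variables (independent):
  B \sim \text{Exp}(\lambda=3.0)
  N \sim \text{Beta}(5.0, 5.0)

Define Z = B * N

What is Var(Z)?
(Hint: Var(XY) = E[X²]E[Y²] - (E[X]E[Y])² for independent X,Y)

Var(XY) = E[X²]E[Y²] - (E[X]E[Y])²
E[B] = 0.33333333, Var(B) = 0.11111111
E[N] = 0.5, Var(N) = 0.022727273
E[B²] = 0.11111111 + 0.33333333² = 0.22222222
E[N²] = 0.022727273 + 0.5² = 0.27272727
Var(Z) = 0.22222222*0.27272727 - (0.33333333*0.5)²
= 0.060606061 - 0.027777778 = 0.032828283

0.032828283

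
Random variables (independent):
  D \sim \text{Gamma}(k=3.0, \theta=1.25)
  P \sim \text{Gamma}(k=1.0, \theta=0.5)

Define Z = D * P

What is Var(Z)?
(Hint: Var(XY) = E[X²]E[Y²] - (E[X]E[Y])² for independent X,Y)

Var(XY) = E[X²]E[Y²] - (E[X]E[Y])²
E[D] = 3.75, Var(D) = 4.6875
E[P] = 0.5, Var(P) = 0.25
E[D²] = 4.6875 + 3.75² = 18.75
E[P²] = 0.25 + 0.5² = 0.5
Var(Z) = 18.75*0.5 - (3.75*0.5)²
= 9.375 - 3.515625 = 5.859375

5.859375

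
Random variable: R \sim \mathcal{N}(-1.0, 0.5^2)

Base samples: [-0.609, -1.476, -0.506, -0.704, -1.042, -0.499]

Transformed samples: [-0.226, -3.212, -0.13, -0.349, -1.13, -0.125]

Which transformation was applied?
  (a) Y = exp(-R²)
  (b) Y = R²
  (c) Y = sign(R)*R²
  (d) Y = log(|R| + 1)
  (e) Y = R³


Checking option (e) Y = R³:
  R = -0.609 -> Y = -0.226 ✓
  R = -1.476 -> Y = -3.212 ✓
  R = -0.506 -> Y = -0.13 ✓
All samples match this transformation.

(e) R³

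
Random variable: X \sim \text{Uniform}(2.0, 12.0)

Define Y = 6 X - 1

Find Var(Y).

For Y = aX + b: Var(Y) = a² * Var(X)
Var(X) = (12 - 2)^2/12 = 8.3333333
Var(Y) = 6² * 8.3333333 = 36 * 8.3333333 = 300

300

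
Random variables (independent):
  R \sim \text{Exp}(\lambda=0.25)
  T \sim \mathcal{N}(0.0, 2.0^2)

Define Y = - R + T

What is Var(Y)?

For independent RVs: Var(aX + bY) = a²Var(X) + b²Var(Y)
Var(R) = 16
Var(T) = 4
Var(Y) = (-1)²*16 + 1²*4
= 1*16 + 1*4 = 20

20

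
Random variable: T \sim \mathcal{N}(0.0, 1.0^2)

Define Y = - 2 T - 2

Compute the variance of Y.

For Y = aT + b: Var(Y) = a² * Var(T)
Var(T) = 1.0^2 = 1
Var(Y) = (-2)² * 1 = 4 * 1 = 4

4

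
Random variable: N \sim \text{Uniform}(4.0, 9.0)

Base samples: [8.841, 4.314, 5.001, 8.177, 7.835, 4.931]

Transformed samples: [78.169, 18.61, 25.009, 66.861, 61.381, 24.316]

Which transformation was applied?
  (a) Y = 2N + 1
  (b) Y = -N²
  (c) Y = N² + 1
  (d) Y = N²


Checking option (d) Y = N²:
  N = 8.841 -> Y = 78.169 ✓
  N = 4.314 -> Y = 18.61 ✓
  N = 5.001 -> Y = 25.009 ✓
All samples match this transformation.

(d) N²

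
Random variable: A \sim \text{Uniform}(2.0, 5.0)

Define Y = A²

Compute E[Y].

Using E[X²] = Var(X) + (E[X])²:
E[A] = 3.5
Var(A) = (5 - 2)^2/12 = 0.75
E[A²] = 0.75 + 3.5² = 0.75 + 12.25 = 13

13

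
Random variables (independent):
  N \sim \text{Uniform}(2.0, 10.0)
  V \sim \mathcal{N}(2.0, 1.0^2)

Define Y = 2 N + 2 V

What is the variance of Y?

For independent RVs: Var(aX + bY) = a²Var(X) + b²Var(Y)
Var(N) = 5.3333333
Var(V) = 1
Var(Y) = 2²*5.3333333 + 2²*1
= 4*5.3333333 + 4*1 = 25.333333

25.333333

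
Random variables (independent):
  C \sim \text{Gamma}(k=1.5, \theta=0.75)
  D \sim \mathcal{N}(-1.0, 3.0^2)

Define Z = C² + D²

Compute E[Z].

E[Z] = E[C²] + E[D²]
E[C²] = Var(C) + E[C]² = 0.84375 + 1.265625 = 2.109375
E[D²] = Var(D) + E[D]² = 9 + 1 = 10
E[Z] = 2.109375 + 10 = 12.109375

12.109375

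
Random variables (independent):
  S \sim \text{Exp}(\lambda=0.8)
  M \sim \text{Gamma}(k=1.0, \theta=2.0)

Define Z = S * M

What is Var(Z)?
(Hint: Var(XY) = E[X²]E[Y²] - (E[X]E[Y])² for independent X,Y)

Var(XY) = E[X²]E[Y²] - (E[X]E[Y])²
E[S] = 1.25, Var(S) = 1.5625
E[M] = 2, Var(M) = 4
E[S²] = 1.5625 + 1.25² = 3.125
E[M²] = 4 + 2² = 8
Var(Z) = 3.125*8 - (1.25*2)²
= 25 - 6.25 = 18.75

18.75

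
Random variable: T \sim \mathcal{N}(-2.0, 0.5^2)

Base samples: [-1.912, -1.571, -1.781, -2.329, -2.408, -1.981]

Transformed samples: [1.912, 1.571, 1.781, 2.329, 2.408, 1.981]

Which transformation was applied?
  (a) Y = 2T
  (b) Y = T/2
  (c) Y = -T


Checking option (c) Y = -T:
  T = -1.912 -> Y = 1.912 ✓
  T = -1.571 -> Y = 1.571 ✓
  T = -1.781 -> Y = 1.781 ✓
All samples match this transformation.

(c) -T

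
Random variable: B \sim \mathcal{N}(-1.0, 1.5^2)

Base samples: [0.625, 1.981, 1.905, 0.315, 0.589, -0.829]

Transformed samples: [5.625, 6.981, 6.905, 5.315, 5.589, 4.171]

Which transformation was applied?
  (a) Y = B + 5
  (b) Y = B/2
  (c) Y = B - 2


Checking option (a) Y = B + 5:
  B = 0.625 -> Y = 5.625 ✓
  B = 1.981 -> Y = 6.981 ✓
  B = 1.905 -> Y = 6.905 ✓
All samples match this transformation.

(a) B + 5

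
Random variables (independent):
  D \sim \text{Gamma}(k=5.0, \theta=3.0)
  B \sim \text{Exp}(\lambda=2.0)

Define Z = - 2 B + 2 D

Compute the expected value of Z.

E[Z] = 2*E[D] - 2*E[B]
E[D] = 15
E[B] = 0.5
E[Z] = 2*15 - 2*0.5 = 29

29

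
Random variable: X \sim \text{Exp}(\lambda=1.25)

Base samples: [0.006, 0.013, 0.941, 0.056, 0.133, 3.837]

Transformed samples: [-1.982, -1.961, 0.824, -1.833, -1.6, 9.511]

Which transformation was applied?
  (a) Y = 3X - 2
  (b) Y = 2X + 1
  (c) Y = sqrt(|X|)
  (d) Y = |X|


Checking option (a) Y = 3X - 2:
  X = 0.006 -> Y = -1.982 ✓
  X = 0.013 -> Y = -1.961 ✓
  X = 0.941 -> Y = 0.824 ✓
All samples match this transformation.

(a) 3X - 2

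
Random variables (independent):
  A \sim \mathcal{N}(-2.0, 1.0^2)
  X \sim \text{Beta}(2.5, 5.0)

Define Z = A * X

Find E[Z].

For independent RVs: E[XY] = E[X]*E[Y]
E[A] = -2
E[X] = 0.33333333
E[Z] = -2 * 0.33333333 = -0.66666667

-0.66666667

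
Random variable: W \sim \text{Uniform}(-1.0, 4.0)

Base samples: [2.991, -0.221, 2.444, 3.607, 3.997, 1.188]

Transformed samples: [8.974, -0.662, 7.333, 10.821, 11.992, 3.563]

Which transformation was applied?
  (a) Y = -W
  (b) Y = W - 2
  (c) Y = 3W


Checking option (c) Y = 3W:
  W = 2.991 -> Y = 8.974 ✓
  W = -0.221 -> Y = -0.662 ✓
  W = 2.444 -> Y = 7.333 ✓
All samples match this transformation.

(c) 3W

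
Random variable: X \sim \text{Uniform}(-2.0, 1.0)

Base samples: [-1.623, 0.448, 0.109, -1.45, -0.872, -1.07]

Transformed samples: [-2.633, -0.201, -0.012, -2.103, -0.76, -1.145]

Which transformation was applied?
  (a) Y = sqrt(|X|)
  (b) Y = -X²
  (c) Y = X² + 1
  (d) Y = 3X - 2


Checking option (b) Y = -X²:
  X = -1.623 -> Y = -2.633 ✓
  X = 0.448 -> Y = -0.201 ✓
  X = 0.109 -> Y = -0.012 ✓
All samples match this transformation.

(b) -X²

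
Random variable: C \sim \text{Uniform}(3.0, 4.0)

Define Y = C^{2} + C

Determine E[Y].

E[Y] = 1*E[C²] + 1*E[C]
E[C] = 3.5
E[C²] = Var(C) + (E[C])² = 0.083333333 + 12.25 = 12.333333
E[Y] = 1*12.333333 + 1*3.5 = 15.833333

15.833333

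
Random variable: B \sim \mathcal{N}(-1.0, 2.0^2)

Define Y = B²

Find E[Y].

Using E[X²] = Var(X) + (E[X])²:
E[B] = -1
Var(B) = 2.0^2 = 4
E[B²] = 4 + (-1)² = 4 + 1 = 5

5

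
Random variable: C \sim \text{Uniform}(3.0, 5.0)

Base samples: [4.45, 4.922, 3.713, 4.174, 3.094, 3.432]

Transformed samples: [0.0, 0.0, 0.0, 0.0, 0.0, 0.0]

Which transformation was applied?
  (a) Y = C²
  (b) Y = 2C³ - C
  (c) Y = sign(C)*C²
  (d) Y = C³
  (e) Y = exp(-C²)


Checking option (e) Y = exp(-C²):
  C = 4.45 -> Y = 0.0 ✓
  C = 4.922 -> Y = 0.0 ✓
  C = 3.713 -> Y = 0.0 ✓
All samples match this transformation.

(e) exp(-C²)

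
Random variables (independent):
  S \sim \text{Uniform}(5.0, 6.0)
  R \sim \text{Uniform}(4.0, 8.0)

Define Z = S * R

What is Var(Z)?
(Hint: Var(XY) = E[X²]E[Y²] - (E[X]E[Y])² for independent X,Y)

Var(XY) = E[X²]E[Y²] - (E[X]E[Y])²
E[S] = 5.5, Var(S) = 0.083333333
E[R] = 6, Var(R) = 1.3333333
E[S²] = 0.083333333 + 5.5² = 30.333333
E[R²] = 1.3333333 + 6² = 37.333333
Var(Z) = 30.333333*37.333333 - (5.5*6)²
= 1132.4444 - 1089 = 43.444444

43.444444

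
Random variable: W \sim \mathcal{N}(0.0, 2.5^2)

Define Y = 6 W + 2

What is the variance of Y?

For Y = aW + b: Var(Y) = a² * Var(W)
Var(W) = 2.5^2 = 6.25
Var(Y) = 6² * 6.25 = 36 * 6.25 = 225

225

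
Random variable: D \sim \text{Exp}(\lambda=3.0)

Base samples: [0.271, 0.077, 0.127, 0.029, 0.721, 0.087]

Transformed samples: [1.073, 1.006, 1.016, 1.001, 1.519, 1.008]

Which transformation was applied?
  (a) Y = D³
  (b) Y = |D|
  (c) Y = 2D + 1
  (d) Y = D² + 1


Checking option (d) Y = D² + 1:
  D = 0.271 -> Y = 1.073 ✓
  D = 0.077 -> Y = 1.006 ✓
  D = 0.127 -> Y = 1.016 ✓
All samples match this transformation.

(d) D² + 1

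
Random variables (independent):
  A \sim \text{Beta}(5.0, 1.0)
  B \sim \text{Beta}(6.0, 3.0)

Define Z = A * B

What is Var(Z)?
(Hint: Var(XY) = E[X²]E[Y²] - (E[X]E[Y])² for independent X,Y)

Var(XY) = E[X²]E[Y²] - (E[X]E[Y])²
E[A] = 0.83333333, Var(A) = 0.01984127
E[B] = 0.66666667, Var(B) = 0.022222222
E[A²] = 0.01984127 + 0.83333333² = 0.71428571
E[B²] = 0.022222222 + 0.66666667² = 0.46666667
Var(Z) = 0.71428571*0.46666667 - (0.83333333*0.66666667)²
= 0.33333333 - 0.30864198 = 0.024691358

0.024691358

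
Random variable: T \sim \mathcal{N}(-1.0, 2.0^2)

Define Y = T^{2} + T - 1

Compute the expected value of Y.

E[Y] = 1*E[T²] + 1*E[T] - 1
E[T] = -1
E[T²] = Var(T) + (E[T])² = 4 + 1 = 5
E[Y] = 1*5 + 1*(-1) - 1 = 3

3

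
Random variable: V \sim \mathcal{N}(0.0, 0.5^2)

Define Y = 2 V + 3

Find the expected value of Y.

For Y = 2V + 3:
E[Y] = 2 * E[V] + 3
E[V] = 0.0 = 0
E[Y] = 2 * 0 + 3 = 3

3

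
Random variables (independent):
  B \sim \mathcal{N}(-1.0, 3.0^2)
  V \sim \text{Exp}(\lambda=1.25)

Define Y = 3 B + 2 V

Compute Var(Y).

For independent RVs: Var(aX + bY) = a²Var(X) + b²Var(Y)
Var(B) = 9
Var(V) = 0.64
Var(Y) = 3²*9 + 2²*0.64
= 9*9 + 4*0.64 = 83.56

83.56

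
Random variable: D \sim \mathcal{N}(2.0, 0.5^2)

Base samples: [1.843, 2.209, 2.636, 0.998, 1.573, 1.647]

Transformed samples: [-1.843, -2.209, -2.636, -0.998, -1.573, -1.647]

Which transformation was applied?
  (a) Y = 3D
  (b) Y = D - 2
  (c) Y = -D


Checking option (c) Y = -D:
  D = 1.843 -> Y = -1.843 ✓
  D = 2.209 -> Y = -2.209 ✓
  D = 2.636 -> Y = -2.636 ✓
All samples match this transformation.

(c) -D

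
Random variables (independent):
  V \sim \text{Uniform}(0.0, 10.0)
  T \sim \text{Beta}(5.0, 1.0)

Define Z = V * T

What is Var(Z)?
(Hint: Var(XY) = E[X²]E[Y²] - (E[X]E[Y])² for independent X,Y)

Var(XY) = E[X²]E[Y²] - (E[X]E[Y])²
E[V] = 5, Var(V) = 8.3333333
E[T] = 0.83333333, Var(T) = 0.01984127
E[V²] = 8.3333333 + 5² = 33.333333
E[T²] = 0.01984127 + 0.83333333² = 0.71428571
Var(Z) = 33.333333*0.71428571 - (5*0.83333333)²
= 23.809524 - 17.361111 = 6.4484127

6.4484127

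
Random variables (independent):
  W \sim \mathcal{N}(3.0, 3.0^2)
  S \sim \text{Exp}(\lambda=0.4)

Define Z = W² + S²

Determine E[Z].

E[Z] = E[W²] + E[S²]
E[W²] = Var(W) + E[W]² = 9 + 9 = 18
E[S²] = Var(S) + E[S]² = 6.25 + 6.25 = 12.5
E[Z] = 18 + 12.5 = 30.5

30.5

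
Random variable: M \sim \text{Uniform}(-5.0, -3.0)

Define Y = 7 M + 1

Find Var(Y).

For Y = aM + b: Var(Y) = a² * Var(M)
Var(M) = (-3 + 5)^2/12 = 0.33333333
Var(Y) = 7² * 0.33333333 = 49 * 0.33333333 = 16.333333

16.333333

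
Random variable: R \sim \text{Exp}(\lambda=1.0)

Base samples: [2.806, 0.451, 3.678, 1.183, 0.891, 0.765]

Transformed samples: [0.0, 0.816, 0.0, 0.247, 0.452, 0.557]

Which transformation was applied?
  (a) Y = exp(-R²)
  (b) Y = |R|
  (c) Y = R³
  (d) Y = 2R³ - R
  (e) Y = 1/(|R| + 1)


Checking option (a) Y = exp(-R²):
  R = 2.806 -> Y = 0.0 ✓
  R = 0.451 -> Y = 0.816 ✓
  R = 3.678 -> Y = 0.0 ✓
All samples match this transformation.

(a) exp(-R²)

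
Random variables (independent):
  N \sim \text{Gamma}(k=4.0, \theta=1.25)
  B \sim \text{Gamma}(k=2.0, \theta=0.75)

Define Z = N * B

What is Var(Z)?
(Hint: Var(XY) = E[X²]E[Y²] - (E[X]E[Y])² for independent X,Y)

Var(XY) = E[X²]E[Y²] - (E[X]E[Y])²
E[N] = 5, Var(N) = 6.25
E[B] = 1.5, Var(B) = 1.125
E[N²] = 6.25 + 5² = 31.25
E[B²] = 1.125 + 1.5² = 3.375
Var(Z) = 31.25*3.375 - (5*1.5)²
= 105.46875 - 56.25 = 49.21875

49.21875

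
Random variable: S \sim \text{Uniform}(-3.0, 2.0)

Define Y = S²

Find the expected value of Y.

E[S²] = Var(S) + (E[S])² = 2.0833333 + 0.25 = 2.3333333

2.3333333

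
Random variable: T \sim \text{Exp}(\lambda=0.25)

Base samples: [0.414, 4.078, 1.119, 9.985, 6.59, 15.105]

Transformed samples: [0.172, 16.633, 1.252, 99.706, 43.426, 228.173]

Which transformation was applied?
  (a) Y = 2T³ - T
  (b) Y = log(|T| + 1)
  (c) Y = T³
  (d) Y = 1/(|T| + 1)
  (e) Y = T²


Checking option (e) Y = T²:
  T = 0.414 -> Y = 0.172 ✓
  T = 4.078 -> Y = 16.633 ✓
  T = 1.119 -> Y = 1.252 ✓
All samples match this transformation.

(e) T²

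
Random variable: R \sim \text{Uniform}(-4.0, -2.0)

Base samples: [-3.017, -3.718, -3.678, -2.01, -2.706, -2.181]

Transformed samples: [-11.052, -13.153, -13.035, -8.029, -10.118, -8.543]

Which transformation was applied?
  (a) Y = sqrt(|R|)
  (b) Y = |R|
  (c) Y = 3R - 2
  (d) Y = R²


Checking option (c) Y = 3R - 2:
  R = -3.017 -> Y = -11.052 ✓
  R = -3.718 -> Y = -13.153 ✓
  R = -3.678 -> Y = -13.035 ✓
All samples match this transformation.

(c) 3R - 2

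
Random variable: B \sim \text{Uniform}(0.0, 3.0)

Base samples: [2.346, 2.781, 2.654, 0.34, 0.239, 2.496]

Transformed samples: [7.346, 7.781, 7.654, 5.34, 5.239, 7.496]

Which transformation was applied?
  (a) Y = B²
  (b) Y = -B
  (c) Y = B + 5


Checking option (c) Y = B + 5:
  B = 2.346 -> Y = 7.346 ✓
  B = 2.781 -> Y = 7.781 ✓
  B = 2.654 -> Y = 7.654 ✓
All samples match this transformation.

(c) B + 5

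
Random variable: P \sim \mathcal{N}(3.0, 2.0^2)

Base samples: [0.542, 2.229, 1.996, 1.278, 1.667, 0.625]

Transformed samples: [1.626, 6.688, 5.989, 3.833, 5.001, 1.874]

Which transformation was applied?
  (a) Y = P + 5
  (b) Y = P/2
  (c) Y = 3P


Checking option (c) Y = 3P:
  P = 0.542 -> Y = 1.626 ✓
  P = 2.229 -> Y = 6.688 ✓
  P = 1.996 -> Y = 5.989 ✓
All samples match this transformation.

(c) 3P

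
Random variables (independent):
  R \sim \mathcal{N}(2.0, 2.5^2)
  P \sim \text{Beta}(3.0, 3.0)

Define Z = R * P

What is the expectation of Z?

For independent RVs: E[XY] = E[X]*E[Y]
E[R] = 2
E[P] = 0.5
E[Z] = 2 * 0.5 = 1

1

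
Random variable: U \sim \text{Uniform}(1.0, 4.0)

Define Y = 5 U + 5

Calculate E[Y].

For Y = 5U + 5:
E[Y] = 5 * E[U] + 5
E[U] = (1 + 4)/2 = 2.5
E[Y] = 5 * 2.5 + 5 = 17.5

17.5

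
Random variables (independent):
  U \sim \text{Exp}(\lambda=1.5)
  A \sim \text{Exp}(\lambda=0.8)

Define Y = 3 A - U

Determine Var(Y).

For independent RVs: Var(aX + bY) = a²Var(X) + b²Var(Y)
Var(U) = 0.44444444
Var(A) = 1.5625
Var(Y) = (-1)²*0.44444444 + 3²*1.5625
= 1*0.44444444 + 9*1.5625 = 14.506944

14.506944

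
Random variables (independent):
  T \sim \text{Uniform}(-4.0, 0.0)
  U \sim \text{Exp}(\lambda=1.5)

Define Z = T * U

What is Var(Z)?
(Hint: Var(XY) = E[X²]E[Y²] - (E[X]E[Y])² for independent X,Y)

Var(XY) = E[X²]E[Y²] - (E[X]E[Y])²
E[T] = -2, Var(T) = 1.3333333
E[U] = 0.66666667, Var(U) = 0.44444444
E[T²] = 1.3333333 + (-2)² = 5.3333333
E[U²] = 0.44444444 + 0.66666667² = 0.88888889
Var(Z) = 5.3333333*0.88888889 - (-2*0.66666667)²
= 4.7407407 - 1.7777778 = 2.962963

2.962963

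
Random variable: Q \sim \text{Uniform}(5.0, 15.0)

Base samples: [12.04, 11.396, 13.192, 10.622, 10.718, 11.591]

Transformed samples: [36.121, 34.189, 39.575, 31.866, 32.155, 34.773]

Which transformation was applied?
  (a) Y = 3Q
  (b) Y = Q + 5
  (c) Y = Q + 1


Checking option (a) Y = 3Q:
  Q = 12.04 -> Y = 36.121 ✓
  Q = 11.396 -> Y = 34.189 ✓
  Q = 13.192 -> Y = 39.575 ✓
All samples match this transformation.

(a) 3Q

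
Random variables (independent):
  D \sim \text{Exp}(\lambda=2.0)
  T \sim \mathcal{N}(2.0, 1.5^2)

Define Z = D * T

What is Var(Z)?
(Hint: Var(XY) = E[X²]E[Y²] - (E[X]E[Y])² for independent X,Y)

Var(XY) = E[X²]E[Y²] - (E[X]E[Y])²
E[D] = 0.5, Var(D) = 0.25
E[T] = 2, Var(T) = 2.25
E[D²] = 0.25 + 0.5² = 0.5
E[T²] = 2.25 + 2² = 6.25
Var(Z) = 0.5*6.25 - (0.5*2)²
= 3.125 - 1 = 2.125

2.125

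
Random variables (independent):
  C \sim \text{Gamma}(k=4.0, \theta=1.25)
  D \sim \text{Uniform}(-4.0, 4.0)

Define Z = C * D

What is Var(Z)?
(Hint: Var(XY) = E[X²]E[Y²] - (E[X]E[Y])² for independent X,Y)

Var(XY) = E[X²]E[Y²] - (E[X]E[Y])²
E[C] = 5, Var(C) = 6.25
E[D] = 0, Var(D) = 5.3333333
E[C²] = 6.25 + 5² = 31.25
E[D²] = 5.3333333 + 0² = 5.3333333
Var(Z) = 31.25*5.3333333 - (5*0)²
= 166.66667 - 0 = 166.66667

166.66667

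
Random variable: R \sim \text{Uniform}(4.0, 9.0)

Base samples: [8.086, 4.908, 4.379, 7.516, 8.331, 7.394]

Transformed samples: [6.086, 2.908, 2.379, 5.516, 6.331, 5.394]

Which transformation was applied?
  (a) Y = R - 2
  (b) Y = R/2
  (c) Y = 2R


Checking option (a) Y = R - 2:
  R = 8.086 -> Y = 6.086 ✓
  R = 4.908 -> Y = 2.908 ✓
  R = 4.379 -> Y = 2.379 ✓
All samples match this transformation.

(a) R - 2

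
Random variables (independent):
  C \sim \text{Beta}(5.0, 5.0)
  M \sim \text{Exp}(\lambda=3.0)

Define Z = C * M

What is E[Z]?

For independent RVs: E[XY] = E[X]*E[Y]
E[C] = 0.5
E[M] = 0.33333333
E[Z] = 0.5 * 0.33333333 = 0.16666667

0.16666667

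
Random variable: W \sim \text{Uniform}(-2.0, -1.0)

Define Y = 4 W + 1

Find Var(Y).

For Y = aW + b: Var(Y) = a² * Var(W)
Var(W) = (-1 + 2)^2/12 = 0.083333333
Var(Y) = 4² * 0.083333333 = 16 * 0.083333333 = 1.3333333

1.3333333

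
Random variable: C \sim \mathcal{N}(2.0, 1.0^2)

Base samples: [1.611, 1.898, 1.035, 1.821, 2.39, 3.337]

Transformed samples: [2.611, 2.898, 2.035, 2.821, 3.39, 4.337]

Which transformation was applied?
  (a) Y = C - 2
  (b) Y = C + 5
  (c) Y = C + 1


Checking option (c) Y = C + 1:
  C = 1.611 -> Y = 2.611 ✓
  C = 1.898 -> Y = 2.898 ✓
  C = 1.035 -> Y = 2.035 ✓
All samples match this transformation.

(c) C + 1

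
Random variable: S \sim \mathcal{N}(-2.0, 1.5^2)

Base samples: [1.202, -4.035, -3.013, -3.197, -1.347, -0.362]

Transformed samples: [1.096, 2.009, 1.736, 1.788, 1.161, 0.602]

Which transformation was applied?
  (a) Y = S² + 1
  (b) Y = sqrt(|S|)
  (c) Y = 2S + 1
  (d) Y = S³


Checking option (b) Y = sqrt(|S|):
  S = 1.202 -> Y = 1.096 ✓
  S = -4.035 -> Y = 2.009 ✓
  S = -3.013 -> Y = 1.736 ✓
All samples match this transformation.

(b) sqrt(|S|)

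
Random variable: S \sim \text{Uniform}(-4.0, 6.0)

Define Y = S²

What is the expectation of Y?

Using E[X²] = Var(X) + (E[X])²:
E[S] = 1
Var(S) = (6 + 4)^2/12 = 8.3333333
E[S²] = 8.3333333 + 1² = 8.3333333 + 1 = 9.3333333

9.3333333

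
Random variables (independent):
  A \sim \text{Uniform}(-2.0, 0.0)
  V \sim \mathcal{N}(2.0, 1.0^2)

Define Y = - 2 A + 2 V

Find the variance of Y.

For independent RVs: Var(aX + bY) = a²Var(X) + b²Var(Y)
Var(A) = 0.33333333
Var(V) = 1
Var(Y) = (-2)²*0.33333333 + 2²*1
= 4*0.33333333 + 4*1 = 5.3333333

5.3333333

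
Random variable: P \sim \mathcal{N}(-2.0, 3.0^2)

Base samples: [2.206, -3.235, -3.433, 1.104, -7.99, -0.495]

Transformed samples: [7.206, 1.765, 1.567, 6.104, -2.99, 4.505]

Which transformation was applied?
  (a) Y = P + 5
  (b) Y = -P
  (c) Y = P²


Checking option (a) Y = P + 5:
  P = 2.206 -> Y = 7.206 ✓
  P = -3.235 -> Y = 1.765 ✓
  P = -3.433 -> Y = 1.567 ✓
All samples match this transformation.

(a) P + 5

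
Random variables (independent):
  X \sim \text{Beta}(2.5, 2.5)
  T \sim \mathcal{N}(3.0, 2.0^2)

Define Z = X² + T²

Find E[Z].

E[Z] = E[X²] + E[T²]
E[X²] = Var(X) + E[X]² = 0.041666667 + 0.25 = 0.29166667
E[T²] = Var(T) + E[T]² = 4 + 9 = 13
E[Z] = 0.29166667 + 13 = 13.291667

13.291667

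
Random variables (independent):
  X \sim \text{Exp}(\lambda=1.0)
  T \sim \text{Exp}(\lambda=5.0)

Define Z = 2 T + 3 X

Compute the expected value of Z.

E[Z] = 3*E[X] + 2*E[T]
E[X] = 1
E[T] = 0.2
E[Z] = 3*1 + 2*0.2 = 3.4

3.4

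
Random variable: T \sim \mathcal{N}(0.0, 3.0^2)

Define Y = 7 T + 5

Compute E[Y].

For Y = 7T + 5:
E[Y] = 7 * E[T] + 5
E[T] = 0.0 = 0
E[Y] = 7 * 0 + 5 = 5

5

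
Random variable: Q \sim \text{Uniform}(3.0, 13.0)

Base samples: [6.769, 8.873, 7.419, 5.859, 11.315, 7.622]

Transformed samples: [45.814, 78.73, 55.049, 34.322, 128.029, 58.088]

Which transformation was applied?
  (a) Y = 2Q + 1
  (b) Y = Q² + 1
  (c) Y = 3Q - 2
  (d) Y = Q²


Checking option (d) Y = Q²:
  Q = 6.769 -> Y = 45.814 ✓
  Q = 8.873 -> Y = 78.73 ✓
  Q = 7.419 -> Y = 55.049 ✓
All samples match this transformation.

(d) Q²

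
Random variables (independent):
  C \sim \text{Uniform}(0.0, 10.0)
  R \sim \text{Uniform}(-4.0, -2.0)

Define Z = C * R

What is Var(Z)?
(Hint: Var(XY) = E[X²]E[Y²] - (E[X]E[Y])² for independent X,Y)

Var(XY) = E[X²]E[Y²] - (E[X]E[Y])²
E[C] = 5, Var(C) = 8.3333333
E[R] = -3, Var(R) = 0.33333333
E[C²] = 8.3333333 + 5² = 33.333333
E[R²] = 0.33333333 + (-3)² = 9.3333333
Var(Z) = 33.333333*9.3333333 - (5*(-3))²
= 311.11111 - 225 = 86.111111

86.111111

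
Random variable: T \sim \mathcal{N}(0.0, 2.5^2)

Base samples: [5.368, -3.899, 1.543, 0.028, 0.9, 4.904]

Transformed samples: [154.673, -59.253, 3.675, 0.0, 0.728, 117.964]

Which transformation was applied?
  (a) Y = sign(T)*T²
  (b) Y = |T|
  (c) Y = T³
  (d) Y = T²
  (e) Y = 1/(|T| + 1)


Checking option (c) Y = T³:
  T = 5.368 -> Y = 154.673 ✓
  T = -3.899 -> Y = -59.253 ✓
  T = 1.543 -> Y = 3.675 ✓
All samples match this transformation.

(c) T³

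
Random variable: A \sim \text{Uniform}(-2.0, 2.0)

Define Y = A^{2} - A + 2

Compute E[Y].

E[Y] = 1*E[A²] - 1*E[A] + 2
E[A] = 0
E[A²] = Var(A) + (E[A])² = 1.3333333 + 0 = 1.3333333
E[Y] = 1*1.3333333 - 1*0 + 2 = 3.3333333

3.3333333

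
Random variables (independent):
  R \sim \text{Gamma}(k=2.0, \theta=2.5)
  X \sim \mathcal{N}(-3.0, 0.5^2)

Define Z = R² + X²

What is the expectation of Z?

E[Z] = E[R²] + E[X²]
E[R²] = Var(R) + E[R]² = 12.5 + 25 = 37.5
E[X²] = Var(X) + E[X]² = 0.25 + 9 = 9.25
E[Z] = 37.5 + 9.25 = 46.75

46.75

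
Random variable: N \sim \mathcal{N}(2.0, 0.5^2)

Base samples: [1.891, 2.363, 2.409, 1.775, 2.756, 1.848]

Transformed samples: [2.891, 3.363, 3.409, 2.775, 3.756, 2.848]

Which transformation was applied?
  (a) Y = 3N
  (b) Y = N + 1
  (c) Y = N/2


Checking option (b) Y = N + 1:
  N = 1.891 -> Y = 2.891 ✓
  N = 2.363 -> Y = 3.363 ✓
  N = 2.409 -> Y = 3.409 ✓
All samples match this transformation.

(b) N + 1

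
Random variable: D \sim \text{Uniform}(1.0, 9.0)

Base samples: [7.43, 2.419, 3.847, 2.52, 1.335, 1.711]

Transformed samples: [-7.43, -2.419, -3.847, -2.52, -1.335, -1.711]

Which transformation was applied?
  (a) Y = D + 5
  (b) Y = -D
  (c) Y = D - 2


Checking option (b) Y = -D:
  D = 7.43 -> Y = -7.43 ✓
  D = 2.419 -> Y = -2.419 ✓
  D = 3.847 -> Y = -3.847 ✓
All samples match this transformation.

(b) -D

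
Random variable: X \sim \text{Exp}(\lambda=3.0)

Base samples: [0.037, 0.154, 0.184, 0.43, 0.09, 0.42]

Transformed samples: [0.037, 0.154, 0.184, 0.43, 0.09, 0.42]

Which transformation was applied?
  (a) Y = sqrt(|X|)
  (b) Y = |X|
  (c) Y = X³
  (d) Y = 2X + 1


Checking option (b) Y = |X|:
  X = 0.037 -> Y = 0.037 ✓
  X = 0.154 -> Y = 0.154 ✓
  X = 0.184 -> Y = 0.184 ✓
All samples match this transformation.

(b) |X|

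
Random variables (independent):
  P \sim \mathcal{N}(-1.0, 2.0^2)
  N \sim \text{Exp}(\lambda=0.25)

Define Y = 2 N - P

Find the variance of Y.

For independent RVs: Var(aX + bY) = a²Var(X) + b²Var(Y)
Var(P) = 4
Var(N) = 16
Var(Y) = (-1)²*4 + 2²*16
= 1*4 + 4*16 = 68

68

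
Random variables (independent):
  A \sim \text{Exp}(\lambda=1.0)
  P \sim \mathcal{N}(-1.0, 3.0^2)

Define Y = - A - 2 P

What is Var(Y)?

For independent RVs: Var(aX + bY) = a²Var(X) + b²Var(Y)
Var(A) = 1
Var(P) = 9
Var(Y) = (-1)²*1 + (-2)²*9
= 1*1 + 4*9 = 37

37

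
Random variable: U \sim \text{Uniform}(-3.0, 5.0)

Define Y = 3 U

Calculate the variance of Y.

For Y = aU + b: Var(Y) = a² * Var(U)
Var(U) = (5 + 3)^2/12 = 5.3333333
Var(Y) = 3² * 5.3333333 = 9 * 5.3333333 = 48

48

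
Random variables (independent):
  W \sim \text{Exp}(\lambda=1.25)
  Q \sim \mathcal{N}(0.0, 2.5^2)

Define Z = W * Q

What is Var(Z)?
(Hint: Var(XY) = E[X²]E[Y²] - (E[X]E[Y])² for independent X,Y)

Var(XY) = E[X²]E[Y²] - (E[X]E[Y])²
E[W] = 0.8, Var(W) = 0.64
E[Q] = 0, Var(Q) = 6.25
E[W²] = 0.64 + 0.8² = 1.28
E[Q²] = 6.25 + 0² = 6.25
Var(Z) = 1.28*6.25 - (0.8*0)²
= 8 - 0 = 8

8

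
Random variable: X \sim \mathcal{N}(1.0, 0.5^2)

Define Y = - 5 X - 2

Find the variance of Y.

For Y = aX + b: Var(Y) = a² * Var(X)
Var(X) = 0.5^2 = 0.25
Var(Y) = (-5)² * 0.25 = 25 * 0.25 = 6.25

6.25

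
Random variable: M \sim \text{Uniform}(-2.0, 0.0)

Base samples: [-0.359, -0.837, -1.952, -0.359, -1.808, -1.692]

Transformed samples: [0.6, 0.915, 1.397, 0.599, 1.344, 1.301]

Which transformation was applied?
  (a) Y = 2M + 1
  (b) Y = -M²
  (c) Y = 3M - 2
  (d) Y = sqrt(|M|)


Checking option (d) Y = sqrt(|M|):
  M = -0.359 -> Y = 0.6 ✓
  M = -0.837 -> Y = 0.915 ✓
  M = -1.952 -> Y = 1.397 ✓
All samples match this transformation.

(d) sqrt(|M|)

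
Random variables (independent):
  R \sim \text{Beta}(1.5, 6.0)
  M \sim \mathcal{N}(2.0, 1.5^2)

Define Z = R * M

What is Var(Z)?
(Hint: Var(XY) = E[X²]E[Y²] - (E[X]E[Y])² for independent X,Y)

Var(XY) = E[X²]E[Y²] - (E[X]E[Y])²
E[R] = 0.2, Var(R) = 0.018823529
E[M] = 2, Var(M) = 2.25
E[R²] = 0.018823529 + 0.2² = 0.058823529
E[M²] = 2.25 + 2² = 6.25
Var(Z) = 0.058823529*6.25 - (0.2*2)²
= 0.36764706 - 0.16 = 0.20764706

0.20764706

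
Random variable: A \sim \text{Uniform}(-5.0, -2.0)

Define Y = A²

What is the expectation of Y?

Using E[X²] = Var(X) + (E[X])²:
E[A] = -3.5
Var(A) = (-2 + 5)^2/12 = 0.75
E[A²] = 0.75 + (-3.5)² = 0.75 + 12.25 = 13

13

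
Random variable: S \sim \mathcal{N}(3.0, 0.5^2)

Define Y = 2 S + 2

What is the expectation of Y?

For Y = 2S + 2:
E[Y] = 2 * E[S] + 2
E[S] = 3.0 = 3
E[Y] = 2 * 3 + 2 = 8

8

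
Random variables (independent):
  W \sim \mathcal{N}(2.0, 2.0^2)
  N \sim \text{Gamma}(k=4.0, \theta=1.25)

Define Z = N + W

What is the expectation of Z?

E[Z] = 1*E[W] + 1*E[N]
E[W] = 2
E[N] = 5
E[Z] = 1*2 + 1*5 = 7

7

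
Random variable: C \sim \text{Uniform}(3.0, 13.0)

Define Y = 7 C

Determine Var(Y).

For Y = aC + b: Var(Y) = a² * Var(C)
Var(C) = (13 - 3)^2/12 = 8.3333333
Var(Y) = 7² * 8.3333333 = 49 * 8.3333333 = 408.33333

408.33333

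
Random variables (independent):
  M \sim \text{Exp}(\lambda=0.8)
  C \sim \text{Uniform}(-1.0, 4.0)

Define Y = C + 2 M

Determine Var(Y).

For independent RVs: Var(aX + bY) = a²Var(X) + b²Var(Y)
Var(M) = 1.5625
Var(C) = 2.0833333
Var(Y) = 2²*1.5625 + 1²*2.0833333
= 4*1.5625 + 1*2.0833333 = 8.3333333

8.3333333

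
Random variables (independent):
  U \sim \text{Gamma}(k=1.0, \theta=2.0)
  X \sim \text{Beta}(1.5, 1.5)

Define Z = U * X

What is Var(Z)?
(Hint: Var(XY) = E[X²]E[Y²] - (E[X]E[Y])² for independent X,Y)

Var(XY) = E[X²]E[Y²] - (E[X]E[Y])²
E[U] = 2, Var(U) = 4
E[X] = 0.5, Var(X) = 0.0625
E[U²] = 4 + 2² = 8
E[X²] = 0.0625 + 0.5² = 0.3125
Var(Z) = 8*0.3125 - (2*0.5)²
= 2.5 - 1 = 1.5

1.5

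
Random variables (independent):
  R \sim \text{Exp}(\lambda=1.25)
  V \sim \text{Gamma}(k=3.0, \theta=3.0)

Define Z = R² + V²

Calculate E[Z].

E[Z] = E[R²] + E[V²]
E[R²] = Var(R) + E[R]² = 0.64 + 0.64 = 1.28
E[V²] = Var(V) + E[V]² = 27 + 81 = 108
E[Z] = 1.28 + 108 = 109.28

109.28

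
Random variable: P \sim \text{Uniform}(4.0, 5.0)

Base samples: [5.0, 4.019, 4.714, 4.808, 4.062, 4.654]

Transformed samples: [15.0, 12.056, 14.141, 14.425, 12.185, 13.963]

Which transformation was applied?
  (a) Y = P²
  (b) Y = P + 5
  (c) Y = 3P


Checking option (c) Y = 3P:
  P = 5.0 -> Y = 15.0 ✓
  P = 4.019 -> Y = 12.056 ✓
  P = 4.714 -> Y = 14.141 ✓
All samples match this transformation.

(c) 3P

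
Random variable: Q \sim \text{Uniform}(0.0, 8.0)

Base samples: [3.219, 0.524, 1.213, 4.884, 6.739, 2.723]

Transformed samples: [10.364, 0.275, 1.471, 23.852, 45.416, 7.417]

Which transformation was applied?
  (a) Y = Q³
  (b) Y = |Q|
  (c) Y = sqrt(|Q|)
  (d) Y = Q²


Checking option (d) Y = Q²:
  Q = 3.219 -> Y = 10.364 ✓
  Q = 0.524 -> Y = 0.275 ✓
  Q = 1.213 -> Y = 1.471 ✓
All samples match this transformation.

(d) Q²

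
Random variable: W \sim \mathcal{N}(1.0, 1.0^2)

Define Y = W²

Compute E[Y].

E[W²] = Var(W) + (E[W])² = 1 + 1 = 2

2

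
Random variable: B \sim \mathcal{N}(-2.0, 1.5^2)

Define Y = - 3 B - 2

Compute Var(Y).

For Y = aB + b: Var(Y) = a² * Var(B)
Var(B) = 1.5^2 = 2.25
Var(Y) = (-3)² * 2.25 = 9 * 2.25 = 20.25

20.25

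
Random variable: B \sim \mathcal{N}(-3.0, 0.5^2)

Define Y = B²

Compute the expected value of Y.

Using E[X²] = Var(X) + (E[X])²:
E[B] = -3
Var(B) = 0.5^2 = 0.25
E[B²] = 0.25 + (-3)² = 0.25 + 9 = 9.25

9.25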